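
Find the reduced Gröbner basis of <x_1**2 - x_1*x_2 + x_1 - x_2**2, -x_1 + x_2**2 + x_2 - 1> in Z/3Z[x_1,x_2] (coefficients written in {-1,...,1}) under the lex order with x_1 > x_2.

G = {x_1 - x_2**2 - x_2 + 1, x_2**4 + x_2**3 + x_2**2}

f_1 = x_1**2 - x_1*x_2 + x_1 - x_2**2, LT = x_1**2.
f_2 = -x_1 + x_2**2 + x_2 - 1, LT = x_1.

S(f_1,f_2): lcm = x_1**2. S = x_1*x_2**2 - x_2**2.
  leading term x_1*x_2**2: subtract (-x_2**2)·f_2 from x_1*x_2**2 - x_2**2 → x_2**4 + x_2**3 + x_2**2
  leading term x_2**4: no divisor's leading term divides it; move x_2**4 to the remainder.
  leading term x_2**3: no divisor's leading term divides it; move x_2**3 to the remainder.
  leading term x_2**2: no divisor's leading term divides it; move x_2**2 to the remainder.
  remainder x_2**4 + x_2**3 + x_2**2 ≠ 0; add g_3 = x_2**4 + x_2**3 + x_2**2 to the basis.

The other S-polynomials (S(f_1,g_3), S(f_2,g_3)) all reduce to 0 modulo the current basis, so we have a Gröbner basis.
Inter-reduce: drop elements whose leading term is divisible by another's, tail-reduce, and make monic.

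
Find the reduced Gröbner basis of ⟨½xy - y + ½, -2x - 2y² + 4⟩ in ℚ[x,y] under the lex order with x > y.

f_1 = ½xy - y + ½, LT = xy.
f_2 = -2x - 2y² + 4, LT = x.

S(f_1,f_2): lcm = xy. S = -y³ + 1.
  leading term y³: no divisor's leading term divides it; move -y³ to the remainder.
  leading term 1: no divisor's leading term divides it; move 1 to the remainder.
  remainder -y³ + 1 ≠ 0; add g_3 = -y³ + 1 to the basis.

S(f_1,g_3): lcm = xy³. S = x - 2y³ + y².
  leading term x: subtract (-½)·f_2 from x - 2y³ + y² → -2y³ + 2
  leading term y³: subtract (2)·g_3 from -2y³ + 2 → 0
  remainder 0.

S(f_2,g_3): leading monomials are coprime, so the S-polynomial reduces to 0 (Buchberger's first criterion).
Every S-polynomial of the final basis reduces to 0, so we have a Gröbner basis.
Inter-reduce: drop elements whose leading term is divisible by another's, tail-reduce, and make monic.

G = {x + y² - 2, y³ - 1}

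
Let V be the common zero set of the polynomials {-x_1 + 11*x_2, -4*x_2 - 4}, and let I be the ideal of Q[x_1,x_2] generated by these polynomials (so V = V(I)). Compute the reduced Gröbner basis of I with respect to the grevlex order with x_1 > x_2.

G = {x_1 + 11, x_2 + 1}

f_1 = -x_1 + 11*x_2, LT = x_1.
f_2 = -4*x_2 - 4, LT = x_2.

The S-polynomials (S(f_1,f_2)) all reduce to 0 modulo the current basis, so we have a Gröbner basis.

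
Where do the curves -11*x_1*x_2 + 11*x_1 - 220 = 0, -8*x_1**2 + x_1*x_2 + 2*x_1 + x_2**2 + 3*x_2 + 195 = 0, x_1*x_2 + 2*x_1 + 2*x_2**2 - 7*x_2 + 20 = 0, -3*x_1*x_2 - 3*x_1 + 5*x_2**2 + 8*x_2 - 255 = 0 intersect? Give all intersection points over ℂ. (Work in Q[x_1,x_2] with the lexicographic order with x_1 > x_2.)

{(-5, 5)}

Compute a lex Gröbner basis by Buchberger's algorithm.
f_1 = -11*x_1*x_2 + 11*x_1 - 220, LT = x_1*x_2.
f_2 = -8*x_1**2 + x_1*x_2 + 2*x_1 + x_2**2 + 3*x_2 + 195, LT = x_1**2.
f_3 = x_1*x_2 + 2*x_1 + 2*x_2**2 - 7*x_2 + 20, LT = x_1*x_2.
f_4 = -3*x_1*x_2 - 3*x_1 + 5*x_2**2 + 8*x_2 - 255, LT = x_1*x_2.

S(f_1,f_2): lcm = x_1**2*x_2. S = -x_1**2 + 1/8*x_1*x_2**2 + 1/4*x_1*x_2 + 20*x_1 + 1/8*x_2**3 + 3/8*x_2**2 + 195/8*x_2.
  reduce S modulo (f_1, f_2, f_3, f_4):
  remainder 20*x_1 + 1/8*x_2**3 + 1/4*x_2**2 + 43/2*x_2 - 235/8 ≠ 0; add h_5 = 20*x_1 + 1/8*x_2**3 + 1/4*x_2**2 + 43/2*x_2 - 235/8 to the basis.

S(f_1,f_3): lcm = x_1*x_2. S = -3*x_1 - 2*x_2**2 + 7*x_2.
  reduce S modulo (f_1, f_2, f_3, f_4, h_5):
  remainder 3/160*x_2**3 - 157/80*x_2**2 + 409/40*x_2 - 141/32 ≠ 0; add h_6 = 3/160*x_2**3 - 157/80*x_2**2 + 409/40*x_2 - 141/32 to the basis.

S(f_1,f_4): lcm = x_1*x_2. S = -2*x_1 + 5/3*x_2**2 + 8/3*x_2 - 65.
  reduce S modulo (f_1, f_2, f_3, f_4, h_5, h_6):
  remainder 3*x_2**2 - 2*x_2 - 65 ≠ 0; add h_7 = 3*x_2**2 - 2*x_2 - 65 to the basis.

S(f_2,f_3): lcm = x_1**2*x_2. S = -2*x_1**2 - 17/8*x_1*x_2**2 + 27/4*x_1*x_2 - 20*x_1 - 1/8*x_2**3 - 3/8*x_2**2 - 195/8*x_2.
  reduce S modulo (f_1, f_2, f_3, f_4, h_5, h_6, h_7):
  remainder 827/18*x_2 - 4135/18 ≠ 0; add h_8 = 827/18*x_2 - 4135/18 to the basis.

The other S-polynomials (S(f_2,f_4), S(f_3,f_4), S(f_1,h_5), S(f_2,h_5), S(f_3,h_5), S(f_4,h_5), S(f_1,h_6), S(f_2,h_6), S(f_3,h_6), S(f_4,h_6), S(h_5,h_6), S(f_1,h_7), S(f_2,h_7), S(f_3,h_7), S(f_4,h_7), S(h_5,h_7), S(h_6,h_7), S(f_1,h_8), S(f_2,h_8), S(f_3,h_8), S(f_4,h_8), S(h_5,h_8), S(h_6,h_8), S(h_7,h_8)) all reduce to 0 modulo the current basis, so we have a Gröbner basis.
Inter-reduce: drop elements whose leading term is divisible by another's, tail-reduce, and make monic.
Reduced Gröbner basis: {x_1 + 5, x_2 - 5}.

A lex Gröbner basis eliminates variables successively. Here x_2 - 5 depends only on x_2, with roots {5}; lifting each root through the earlier basis elements recovers the full solutions.
  x_2 = 5: the earlier basis element becomes x_1 + 5 = 0, giving x_1 = -5 — point (-5, 5).
Zero-dimensionality of the ideal guarantees finitely many solutions over ℂ.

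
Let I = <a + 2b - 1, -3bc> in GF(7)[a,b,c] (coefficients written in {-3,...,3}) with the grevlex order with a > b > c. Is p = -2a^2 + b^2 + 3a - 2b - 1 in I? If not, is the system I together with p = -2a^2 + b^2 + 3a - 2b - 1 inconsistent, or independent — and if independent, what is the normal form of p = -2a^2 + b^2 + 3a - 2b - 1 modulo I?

First compute the reduced Gröbner basis of I by Buchberger's algorithm.
f_1 = a + 2b - 1, LT = a.
f_2 = -3bc, LT = bc.

The S-polynomials (S(f_1,f_2)) all reduce to 0 modulo the current basis, so we have a Gröbner basis.
Inter-reduce: drop elements whose leading term is divisible by another's, tail-reduce, and make monic.
Reduced Gröbner basis: {bc, a + 2b - 1}.
Label its elements g_1 = bc, g_2 = a + 2b - 1.

Reduce p = -2a^2 + b^2 + 3a - 2b - 1 modulo G:
  leading term a^2: subtract (-2a)·g_2 from -2a^2 + b^2 + 3a - 2b - 1 → -3ab + b^2 + a - 2b - 1
  leading term ab: subtract (-3b)·g_2 from -3ab + b^2 + a - 2b - 1 → a + 2b - 1
  leading term a: subtract (1)·g_2 from a + 2b - 1 → 0
  normal form = 0.
Since the normal form is 0, p ∈ I.

Ideal membership is decidable via reduction modulo a Gröbner basis.

-2a^2 + b^2 + 3a - 2b - 1 lies in I (it reduces to 0).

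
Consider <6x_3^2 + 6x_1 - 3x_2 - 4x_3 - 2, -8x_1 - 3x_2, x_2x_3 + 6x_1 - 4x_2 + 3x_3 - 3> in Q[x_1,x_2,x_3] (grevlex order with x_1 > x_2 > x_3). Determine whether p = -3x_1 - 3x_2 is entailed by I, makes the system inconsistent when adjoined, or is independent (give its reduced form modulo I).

First compute the reduced Gröbner basis of I by Buchberger's algorithm.
f_1 = 6x_3^2 + 6x_1 - 3x_2 - 4x_3 - 2, LT = x_3^2.
f_2 = -8x_1 - 3x_2, LT = x_1.
f_3 = x_2x_3 + 6x_1 - 4x_2 + 3x_3 - 3, LT = x_2x_3.

S(f_1,f_2): leading monomials are coprime, so the S-polynomial reduces to 0 (Buchberger's first criterion).
S(f_1,f_3): lcm = x_2x_3^2. S = x_1x_2 - 1/2x_2^2 - 6x_1x_3 + 10/3x_2x_3 - 3x_3^2 - 1/3x_2 + 3x_3.
  leading term x_1x_2: subtract (-1/8x_2)·f_2 from x_1x_2 - 1/2x_2^2 - 6x_1x_3 + 10/3x_2x_3 - 3x_3^2 - 1/3x_2 + 3x_3 → -7/8x_2^2 - 6x_1x_3 + 10/3x_2x_3 - 3x_3^2 - 1/3x_2 + 3x_3
  leading term x_2^2: no divisor's leading term divides it; move -7/8x_2^2 to the remainder.
  leading term x_1x_3: subtract (3/4x_3)·f_2 from -6x_1x_3 + 10/3x_2x_3 - 3x_3^2 - 1/3x_2 + 3x_3 → 67/12x_2x_3 - 3x_3^2 - 1/3x_2 + 3x_3
  leading term x_2x_3: subtract (67/12)·f_3 from 67/12x_2x_3 - 3x_3^2 - 1/3x_2 + 3x_3 → -3x_3^2 - 67/2x_1 + 22x_2 - 55/4x_3 + 67/4
  leading term x_3^2: subtract (-1/2)·f_1 from -3x_3^2 - 67/2x_1 + 22x_2 - 55/4x_3 + 67/4 → -61/2x_1 + 41/2x_2 - 63/4x_3 + 63/4
  leading term x_1: subtract (61/16)·f_2 from -61/2x_1 + 41/2x_2 - 63/4x_3 + 63/4 → 511/16x_2 - 63/4x_3 + 63/4
  leading term x_2: no divisor's leading term divides it; move 511/16x_2 to the remainder.
  leading term x_3: no divisor's leading term divides it; move -63/4x_3 to the remainder.
  leading term 1: no divisor's leading term divides it; move 63/4 to the remainder.
  remainder -7/8x_2^2 + 511/16x_2 - 63/4x_3 + 63/4 ≠ 0; add h_4 = -7/8x_2^2 + 511/16x_2 - 63/4x_3 + 63/4 to the basis.

S(f_2,f_3): leading monomials are coprime, so the S-polynomial reduces to 0 (Buchberger's first criterion).
S(f_1,h_4): leading monomials are coprime, so the S-polynomial reduces to 0 (Buchberger's first criterion).
S(f_2,h_4): leading monomials are coprime, so the S-polynomial reduces to 0 (Buchberger's first criterion).
S(f_3,h_4): lcm = x_2^2x_3. S = 6x_1x_2 - 4x_2^2 + 79/2x_2x_3 - 18x_3^2 - 3x_2 + 18x_3.
  leading term x_1x_2: subtract (-3/4x_2)·f_2 from 6x_1x_2 - 4x_2^2 + 79/2x_2x_3 - 18x_3^2 - 3x_2 + 18x_3 → -25/4x_2^2 + 79/2x_2x_3 - 18x_3^2 - 3x_2 + 18x_3
  leading term x_2^2: subtract (50/7)·h_4 from -25/4x_2^2 + 79/2x_2x_3 - 18x_3^2 - 3x_2 + 18x_3 → 79/2x_2x_3 - 18x_3^2 - 1849/8x_2 + 261/2x_3 - 225/2
  leading term x_2x_3: subtract (79/2)·f_3 from 79/2x_2x_3 - 18x_3^2 - 1849/8x_2 + 261/2x_3 - 225/2 → -18x_3^2 - 237x_1 - 585/8x_2 + 12x_3 + 6
  leading term x_3^2: subtract (-3)·f_1 from -18x_3^2 - 237x_1 - 585/8x_2 + 12x_3 + 6 → -219x_1 - 657/8x_2
  leading term x_1: subtract (219/8)·f_2 from -219x_1 - 657/8x_2 → 0
  remainder 0.

Every S-polynomial of the final basis reduces to 0, so we have a Gröbner basis.
Inter-reduce: drop elements whose leading term is divisible by another's, tail-reduce, and make monic.
Reduced Gröbner basis: {x_2^2 - 73/2x_2 + 18x_3 - 18, x_2x_3 - 25/4x_2 + 3x_3 - 3, x_3^2 - 7/8x_2 - 2/3x_3 - 1/3, x_1 + 3/8x_2}.
Label its elements g_1 = x_2^2 - 73/2x_2 + 18x_3 - 18, g_2 = x_2x_3 - 25/4x_2 + 3x_3 - 3, g_3 = x_3^2 - 7/8x_2 - 2/3x_3 - 1/3, g_4 = x_1 + 3/8x_2.

Reduce p = -3x_1 - 3x_2 modulo G:
  leading term x_1: subtract (-3)·g_4 from -3x_1 - 3x_2 → -15/8x_2
  leading term x_2: no divisor's leading term divides it; move -15/8x_2 to the remainder.
  normal form = -15/8x_2.
The normal form is nonzero, so p ∉ I. Since p minus its normal form lies in I, I + (p) = I + (r) where r = -15/8x_2; decide whether this ideal is the whole ring.
Run Buchberger on G together with r (pairs among the g_i already reduce to 0 since G is a Gröbner basis):
g_1 = x_2^2 - 73/2x_2 + 18x_3 - 18, LT = x_2^2.
g_2 = x_2x_3 - 25/4x_2 + 3x_3 - 3, LT = x_2x_3.
g_3 = x_3^2 - 7/8x_2 - 2/3x_3 - 1/3, LT = x_3^2.
g_4 = x_1 + 3/8x_2, LT = x_1.
r = -15/8x_2, LT = x_2.

S(g_1,g_2): lcm = x_2^2x_3. S = 25/4x_2^2 - 79/2x_2x_3 + 18x_3^2 + 3x_2 - 18x_3.
  leading term x_2^2: subtract (25/4)·g_1 from 25/4x_2^2 - 79/2x_2x_3 + 18x_3^2 + 3x_2 - 18x_3 → -79/2x_2x_3 + 18x_3^2 + 1849/8x_2 - 261/2x_3 + 225/2
  leading term x_2x_3: subtract (-79/2)·g_2 from -79/2x_2x_3 + 18x_3^2 + 1849/8x_2 - 261/2x_3 + 225/2 → 18x_3^2 - 63/4x_2 - 12x_3 - 6
  leading term x_3^2: subtract (18)·g_3 from 18x_3^2 - 63/4x_2 - 12x_3 - 6 → 0
  remainder 0.

S(g_1,g_3): leading monomials are coprime, so the S-polynomial reduces to 0 (Buchberger's first criterion).
S(g_1,g_4): leading monomials are coprime, so the S-polynomial reduces to 0 (Buchberger's first criterion).
S(g_1,r): lcm = x_2^2. S = -73/2x_2 + 18x_3 - 18.
  leading term x_2: subtract (292/15)·r from -73/2x_2 + 18x_3 - 18 → 18x_3 - 18
  leading term x_3: no divisor's leading term divides it; move 18x_3 to the remainder.
  leading term 1: no divisor's leading term divides it; move -18 to the remainder.
  remainder 18x_3 - 18 ≠ 0; add m_6 = 18x_3 - 18 to the basis.

S(g_2,g_3): lcm = x_2x_3^2. S = 7/8x_2^2 - 67/12x_2x_3 + 3x_3^2 + 1/3x_2 - 3x_3.
  leading term x_2^2: subtract (7/8)·g_1 from 7/8x_2^2 - 67/12x_2x_3 + 3x_3^2 + 1/3x_2 - 3x_3 → -67/12x_2x_3 + 3x_3^2 + 1549/48x_2 - 75/4x_3 + 63/4
  leading term x_2x_3: subtract (-67/12)·g_2 from -67/12x_2x_3 + 3x_3^2 + 1549/48x_2 - 75/4x_3 + 63/4 → 3x_3^2 - 21/8x_2 - 2x_3 - 1
  leading term x_3^2: subtract (3)·g_3 from 3x_3^2 - 21/8x_2 - 2x_3 - 1 → 0
  remainder 0.

S(g_2,g_4): leading monomials are coprime, so the S-polynomial reduces to 0 (Buchberger's first criterion).
S(g_2,r): lcm = x_2x_3. S = -25/4x_2 + 3x_3 - 3.
  leading term x_2: subtract (10/3)·r from -25/4x_2 + 3x_3 - 3 → 3x_3 - 3
  leading term x_3: subtract (1/6)·m_6 from 3x_3 - 3 → 0
  remainder 0.

S(g_3,g_4): leading monomials are coprime, so the S-polynomial reduces to 0 (Buchberger's first criterion).
S(g_3,r): leading monomials are coprime, so the S-polynomial reduces to 0 (Buchberger's first criterion).
S(g_4,r): leading monomials are coprime, so the S-polynomial reduces to 0 (Buchberger's first criterion).
S(g_1,m_6): leading monomials are coprime, so the S-polynomial reduces to 0 (Buchberger's first criterion).
S(g_2,m_6): lcm = x_2x_3. S = -21/4x_2 + 3x_3 - 3.
  leading term x_2: subtract (14/5)·r from -21/4x_2 + 3x_3 - 3 → 3x_3 - 3
  leading term x_3: subtract (1/6)·m_6 from 3x_3 - 3 → 0
  remainder 0.

S(g_3,m_6): lcm = x_3^2. S = -7/8x_2 + 1/3x_3 - 1/3.
  leading term x_2: subtract (7/15)·r from -7/8x_2 + 1/3x_3 - 1/3 → 1/3x_3 - 1/3
  leading term x_3: subtract (1/54)·m_6 from 1/3x_3 - 1/3 → 0
  remainder 0.

S(g_4,m_6): leading monomials are coprime, so the S-polynomial reduces to 0 (Buchberger's first criterion).
S(r,m_6): leading monomials are coprime, so the S-polynomial reduces to 0 (Buchberger's first criterion).
Every S-polynomial of the final basis reduces to 0, so we have a Gröbner basis.
Inter-reduce: drop elements whose leading term is divisible by another's, tail-reduce, and make monic.
Reduced Gröbner basis: {x_1, x_2, x_3 - 1}.
The reduced Gröbner basis of I + (p) is {x_1, x_2, x_3 - 1} ≠ {1}, a proper ideal, so the enlarged system stays consistent: p is independent of I, with normal form -15/8x_2.

-3x_1 - 3x_2 is independent of I; its normal form modulo I is -15/8x_2.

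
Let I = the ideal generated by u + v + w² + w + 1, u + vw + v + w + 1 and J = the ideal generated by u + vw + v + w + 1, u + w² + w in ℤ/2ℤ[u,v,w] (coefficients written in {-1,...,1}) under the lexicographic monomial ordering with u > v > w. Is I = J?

Since reduced Gröbner bases are canonical representatives of ideals under a given ordering, it suffices to compute and compare them.
Buchberger on the first generating set:
f_1 = u + v + w² + w + 1, LT = u.
f_2 = u + vw + v + w + 1, LT = u.

S(f_1,f_2): lcm = u. S = vw + w².
  leading term vw: no divisor's leading term divides it; move vw to the remainder.
  leading term w²: no divisor's leading term divides it; move w² to the remainder.
  remainder vw + w² ≠ 0; add g_3 = vw + w² to the basis.

S(f_1,g_3): leading monomials are coprime, so the S-polynomial reduces to 0 (Buchberger's first criterion).
S(f_2,g_3): leading monomials are coprime, so the S-polynomial reduces to 0 (Buchberger's first criterion).
Every S-polynomial of the final basis reduces to 0, so we have a Gröbner basis.
Inter-reduce: drop elements whose leading term is divisible by another's, tail-reduce, and make monic.
Reduced Gröbner basis: {u + v + w² + w + 1, vw + w²}.

Buchberger on the second generating set:
h_1 = u + vw + v + w + 1, LT = u.
h_2 = u + w² + w, LT = u.

S(h_1,h_2): lcm = u. S = vw + v + w² + 1.
  leading term vw: no divisor's leading term divides it; move vw to the remainder.
  leading term v: no divisor's leading term divides it; move v to the remainder.
  leading term w²: no divisor's leading term divides it; move w² to the remainder.
  leading term 1: no divisor's leading term divides it; move 1 to the remainder.
  remainder vw + v + w² + 1 ≠ 0; add k_3 = vw + v + w² + 1 to the basis.

S(h_1,k_3): leading monomials are coprime, so the S-polynomial reduces to 0 (Buchberger's first criterion).
S(h_2,k_3): leading monomials are coprime, so the S-polynomial reduces to 0 (Buchberger's first criterion).
Every S-polynomial of the final basis reduces to 0, so we have a Gröbner basis.
Inter-reduce: drop elements whose leading term is divisible by another's, tail-reduce, and make monic.
Reduced Gröbner basis: {u + w² + w, vw + v + w² + 1}.

Since the reduced bases disagree, the two ideals are not the same.

No, the ideals differ.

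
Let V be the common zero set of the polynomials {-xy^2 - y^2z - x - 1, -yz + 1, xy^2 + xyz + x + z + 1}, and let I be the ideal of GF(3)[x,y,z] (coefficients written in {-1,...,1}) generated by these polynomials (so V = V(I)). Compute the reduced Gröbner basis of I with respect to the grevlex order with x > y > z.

f_1 = -xy^2 - y^2z - x - 1, LT = xy^2.
f_2 = -yz + 1, LT = yz.
f_3 = xy^2 + xyz + x + z + 1, LT = xy^2.

S(f_1,f_2): lcm = xy^2z. S = y^2z^2 + xy + xz + z.
  reduce S modulo (f_1, f_2, f_3):
  remainder xy + xz + z + 1 ≠ 0; add g_4 = xy + xz + z + 1 to the basis.

S(f_1,f_3): lcm = xy^2. S = -xyz + y^2z - z.
  reduce S modulo (f_1, f_2, f_3, g_4):
  remainder -x + y - z ≠ 0; add g_5 = -x + y - z to the basis.

S(f_2,g_4): lcm = xyz. S = -xz^2 - z^2 - x - z.
  reduce S modulo (f_1, f_2, f_3, g_4, g_5):
  remainder z^3 - z^2 - y - z ≠ 0; add g_6 = z^3 - z^2 - y - z to the basis.

S(f_1,g_5): lcm = xy^2. S = y^3 + x + 1.
  reduce S modulo (f_1, f_2, f_3, g_4, g_5, g_6):
  remainder y^3 + y - z + 1 ≠ 0; add g_7 = y^3 + y - z + 1 to the basis.

S(g_4,g_5): lcm = xy. S = y^2 + xz - yz + z + 1.
  reduce S modulo (f_1, f_2, f_3, g_4, g_5, g_6, g_7):
  remainder y^2 - z^2 + z + 1 ≠ 0; add g_8 = y^2 - z^2 + z + 1 to the basis.

The other S-polynomials (S(f_2,f_3), S(f_1,g_4), S(f_3,g_4), S(f_2,g_5), S(f_3,g_5), S(f_1,g_6), S(f_2,g_6), S(f_3,g_6), S(g_4,g_6), S(g_5,g_6), S(f_1,g_7), S(f_2,g_7), S(f_3,g_7), S(g_4,g_7), S(g_5,g_7), S(g_6,g_7), S(f_1,g_8), S(f_2,g_8), S(f_3,g_8), S(g_4,g_8), S(g_5,g_8), S(g_6,g_8), S(g_7,g_8)) all reduce to 0 modulo the current basis, so we have a Gröbner basis.
Inter-reduce: drop elements whose leading term is divisible by another's, tail-reduce, and make monic.

G = {z^3 - z^2 - y - z, y^2 - z^2 + z + 1, yz - 1, x - y + z}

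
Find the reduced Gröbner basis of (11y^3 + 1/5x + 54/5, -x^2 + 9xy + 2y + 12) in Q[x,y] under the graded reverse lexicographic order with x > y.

G = {y^3 + 1/55x + 54/55, x^2 - 9xy - 2y - 12}

f_1 = 11y^3 + 1/5x + 54/5, LT = y^3.
f_2 = -x^2 + 9xy + 2y + 12, LT = x^2.

The S-polynomials (S(f_1,f_2)) all reduce to 0 modulo the current basis, so we have a Gröbner basis.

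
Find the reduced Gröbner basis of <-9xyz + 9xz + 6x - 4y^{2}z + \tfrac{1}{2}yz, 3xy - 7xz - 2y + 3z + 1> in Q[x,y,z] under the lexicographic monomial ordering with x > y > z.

G = {xy - \tfrac{7}{3}xz - \tfrac{2}{3}y + z + \tfrac{1}{3}, xz^{2} - \tfrac{3}{7}xz - \tfrac{2}{7}x + \tfrac{4}{21}y^{2}z + \tfrac{11}{42}yz - \tfrac{3}{7}z^{2} - \tfrac{1}{7}z, y^{3}z - \tfrac{7}{3}y^{2}z^{2} + \tfrac{11}{8}y^{2}z - \tfrac{47}{24}yz^{2} - \tfrac{9}{4}yz - y + \tfrac{9}{4}z^{2} + \tfrac{9}{4}z + \tfrac{1}{2}}

f_1 = -9xyz + 9xz + 6x - 4y^{2}z + \tfrac{1}{2}yz, LT = xyz.
f_2 = 3xy - 7xz - 2y + 3z + 1, LT = xy.

S(f_1,f_2): lcm = xyz. S = \tfrac{7}{3}xz^{2} - xz - \tfrac{2}{3}x + \tfrac{4}{9}y^{2}z + \tfrac{11}{18}yz - z^{2} - \tfrac{1}{3}z.
  leading term xz^{2}: no divisor's leading term divides it; move \tfrac{7}{3}xz^{2} to the remainder.
  leading term xz: no divisor's leading term divides it; move -xz to the remainder.
  leading term x: no divisor's leading term divides it; move -\tfrac{2}{3}x to the remainder.
  leading term y^{2}z: no divisor's leading term divides it; move \tfrac{4}{9}y^{2}z to the remainder.
  leading term yz: no divisor's leading term divides it; move \tfrac{11}{18}yz to the remainder.
  leading term z^{2}: no divisor's leading term divides it; move -z^{2} to the remainder.
  leading term z: no divisor's leading term divides it; move -\tfrac{1}{3}z to the remainder.
  remainder \tfrac{7}{3}xz^{2} - xz - \tfrac{2}{3}x + \tfrac{4}{9}y^{2}z + \tfrac{11}{18}yz - z^{2} - \tfrac{1}{3}z ≠ 0; add g_3 = \tfrac{7}{3}xz^{2} - xz - \tfrac{2}{3}x + \tfrac{4}{9}y^{2}z + \tfrac{11}{18}yz - z^{2} - \tfrac{1}{3}z to the basis.

S(f_1,g_3): lcm = xyz^{2}. S = \tfrac{3}{7}xyz + \tfrac{2}{7}xy - xz^{2} - \tfrac{2}{3}xz - \tfrac{4}{21}y^{3}z + \tfrac{4}{9}y^{2}z^{2} - \tfrac{11}{42}y^{2}z + \tfrac{47}{126}yz^{2} + \tfrac{1}{7}yz.
  leading term xyz: subtract (-\tfrac{1}{21})·f_1 from \tfrac{3}{7}xyz + \tfrac{2}{7}xy - xz^{2} - \tfrac{2}{3}xz - \tfrac{4}{21}y^{3}z + \tfrac{4}{9}y^{2}z^{2} - \tfrac{11}{42}y^{2}z + \tfrac{47}{126}yz^{2} + \tfrac{1}{7}yz → \tfrac{2}{7}xy - xz^{2} - \tfrac{5}{21}xz + \tfrac{2}{7}x - \tfrac{4}{21}y^{3}z + \tfrac{4}{9}y^{2}z^{2} - \tfrac{19}{42}y^{2}z + \tfrac{47}{126}yz^{2} + \tfrac{1}{6}yz
  leading term xy: subtract (\tfrac{2}{21})·f_2 from \tfrac{2}{7}xy - xz^{2} - \tfrac{5}{21}xz + \tfrac{2}{7}x - \tfrac{4}{21}y^{3}z + \tfrac{4}{9}y^{2}z^{2} - \tfrac{19}{42}y^{2}z + \tfrac{47}{126}yz^{2} + \tfrac{1}{6}yz → -xz^{2} + \tfrac{3}{7}xz + \tfrac{2}{7}x - \tfrac{4}{21}y^{3}z + \tfrac{4}{9}y^{2}z^{2} - \tfrac{19}{42}y^{2}z + \tfrac{47}{126}yz^{2} + \tfrac{1}{6}yz + \tfrac{4}{21}y - \tfrac{2}{7}z - \tfrac{2}{21}
  leading term xz^{2}: subtract (-\tfrac{3}{7})·g_3 from -xz^{2} + \tfrac{3}{7}xz + \tfrac{2}{7}x - \tfrac{4}{21}y^{3}z + \tfrac{4}{9}y^{2}z^{2} - \tfrac{19}{42}y^{2}z + \tfrac{47}{126}yz^{2} + \tfrac{1}{6}yz + \tfrac{4}{21}y - \tfrac{2}{7}z - \tfrac{2}{21} → -\tfrac{4}{21}y^{3}z + \tfrac{4}{9}y^{2}z^{2} - \tfrac{11}{42}y^{2}z + \tfrac{47}{126}yz^{2} + \tfrac{3}{7}yz + \tfrac{4}{21}y - \tfrac{3}{7}z^{2} - \tfrac{3}{7}z - \tfrac{2}{21}
  leading term y^{3}z: no divisor's leading term divides it; move -\tfrac{4}{21}y^{3}z to the remainder.
  leading term y^{2}z^{2}: no divisor's leading term divides it; move \tfrac{4}{9}y^{2}z^{2} to the remainder.
  leading term y^{2}z: no divisor's leading term divides it; move -\tfrac{11}{42}y^{2}z to the remainder.
  leading term yz^{2}: no divisor's leading term divides it; move \tfrac{47}{126}yz^{2} to the remainder.
  leading term yz: no divisor's leading term divides it; move \tfrac{3}{7}yz to the remainder.
  leading term y: no divisor's leading term divides it; move \tfrac{4}{21}y to the remainder.
  leading term z^{2}: no divisor's leading term divides it; move -\tfrac{3}{7}z^{2} to the remainder.
  leading term z: no divisor's leading term divides it; move -\tfrac{3}{7}z to the remainder.
  leading term 1: no divisor's leading term divides it; move -\tfrac{2}{21} to the remainder.
  remainder -\tfrac{4}{21}y^{3}z + \tfrac{4}{9}y^{2}z^{2} - \tfrac{11}{42}y^{2}z + \tfrac{47}{126}yz^{2} + \tfrac{3}{7}yz + \tfrac{4}{21}y - \tfrac{3}{7}z^{2} - \tfrac{3}{7}z - \tfrac{2}{21} ≠ 0; add g_4 = -\tfrac{4}{21}y^{3}z + \tfrac{4}{9}y^{2}z^{2} - \tfrac{11}{42}y^{2}z + \tfrac{47}{126}yz^{2} + \tfrac{3}{7}yz + \tfrac{4}{21}y - \tfrac{3}{7}z^{2} - \tfrac{3}{7}z - \tfrac{2}{21} to the basis.

The other S-polynomials (S(f_2,g_3), S(f_1,g_4), S(f_2,g_4), S(g_3,g_4)) all reduce to 0 modulo the current basis, so we have a Gröbner basis.
Inter-reduce: drop elements whose leading term is divisible by another's, tail-reduce, and make monic.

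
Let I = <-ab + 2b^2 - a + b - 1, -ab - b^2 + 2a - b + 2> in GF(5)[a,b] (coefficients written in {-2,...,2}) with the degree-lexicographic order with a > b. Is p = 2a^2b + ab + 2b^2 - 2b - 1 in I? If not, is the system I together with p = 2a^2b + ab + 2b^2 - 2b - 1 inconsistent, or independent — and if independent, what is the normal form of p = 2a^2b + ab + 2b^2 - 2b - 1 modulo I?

First compute the reduced Gröbner basis of I by Buchberger's algorithm.
f_1 = -ab + 2b^2 - a + b - 1, LT = ab.
f_2 = -ab - b^2 + 2a - b + 2, LT = ab.

S(f_1,f_2): lcm = ab. S = 2b^2 - 2a - 2b - 2.
  leading term b^2: no divisor's leading term divides it; move 2b^2 to the remainder.
  leading term a: no divisor's leading term divides it; move -2a to the remainder.
  leading term b: no divisor's leading term divides it; move -2b to the remainder.
  leading term 1: no divisor's leading term divides it; move -2 to the remainder.
  remainder 2b^2 - 2a - 2b - 2 ≠ 0; add h_3 = 2b^2 - 2a - 2b - 2 to the basis.

S(f_1,h_3): lcm = ab^2. S = -2b^3 + a^2 + 2ab - b^2 + a + b.
  leading term b^3: subtract (-b)·h_3 from -2b^3 + a^2 + 2ab - b^2 + a + b → a^2 + 2b^2 + a - b
  leading term a^2: no divisor's leading term divides it; move a^2 to the remainder.
  leading term b^2: subtract (1)·h_3 from 2b^2 + a - b → -2a + b + 2
  leading term a: no divisor's leading term divides it; move -2a to the remainder.
  leading term b: no divisor's leading term divides it; move b to the remainder.
  leading term 1: no divisor's leading term divides it; move 2 to the remainder.
  remainder a^2 - 2a + b + 2 ≠ 0; add h_4 = a^2 - 2a + b + 2 to the basis.

S(f_2,h_3): lcm = ab^2. S = b^3 + a^2 - ab + b^2 + a - 2b.
  leading term b^3: subtract (-2b)·h_3 from b^3 + a^2 - ab + b^2 + a - 2b → a^2 + 2b^2 + a - b
  leading term a^2: subtract (1)·h_4 from a^2 + 2b^2 + a - b → 2b^2 - 2a - 2b - 2
  leading term b^2: subtract (1)·h_3 from 2b^2 - 2a - 2b - 2 → 0
  remainder 0.

S(f_1,h_4): lcm = a^2b. S = -2ab^2 + a^2 + ab - b^2 + a - 2b.
  leading term ab^2: subtract (2b)·f_1 from -2ab^2 + a^2 + ab - b^2 + a - 2b → b^3 + a^2 - 2ab + 2b^2 + a
  leading term b^3: subtract (-2b)·h_3 from b^3 + a^2 - 2ab + 2b^2 + a → a^2 - ab - 2b^2 + a + b
  leading term a^2: subtract (1)·h_4 from a^2 - ab - 2b^2 + a + b → -ab - 2b^2 - 2a - 2
  leading term ab: subtract (1)·f_1 from -ab - 2b^2 - 2a - 2 → b^2 - a - b - 1
  leading term b^2: subtract (-2)·h_3 from b^2 - a - b - 1 → 0
  remainder 0.

S(f_2,h_4): lcm = a^2b. S = ab^2 - 2a^2 - 2ab - b^2 - 2a - 2b.
  leading term ab^2: subtract (-b)·f_1 from ab^2 - 2a^2 - 2ab - b^2 - 2a - 2b → 2b^3 - 2a^2 + 2ab - 2a + 2b
  leading term b^3: subtract (b)·h_3 from 2b^3 - 2a^2 + 2ab - 2a + 2b → -2a^2 - ab + 2b^2 - 2a - b
  leading term a^2: subtract (-2)·h_4 from -2a^2 - ab + 2b^2 - 2a - b → -ab + 2b^2 - a + b - 1
  leading term ab: subtract (1)·f_1 from -ab + 2b^2 - a + b - 1 → 0
  remainder 0.

S(h_3,h_4): leading monomials are coprime, so the S-polynomial reduces to 0 (Buchberger's first criterion).
Every S-polynomial of the final basis reduces to 0, so we have a Gröbner basis.
Inter-reduce: drop elements whose leading term is divisible by another's, tail-reduce, and make monic.
Reduced Gröbner basis: {a^2 - 2a + b + 2, ab - a + 2b - 1, b^2 - a - b - 1}.
Label its elements g_1 = a^2 - 2a + b + 2, g_2 = ab - a + 2b - 1, g_3 = b^2 - a - b - 1.

Reduce p = 2a^2b + ab + 2b^2 - 2b - 1 modulo G:
  leading term a^2b: subtract (2b)·g_1 from 2a^2b + ab + 2b^2 - 2b - 1 → -b - 1
  leading term b: no divisor's leading term divides it; move -b to the remainder.
  leading term 1: no divisor's leading term divides it; move -1 to the remainder.
  normal form = -b - 1.
The normal form is nonzero, so p ∉ I. Since p minus its normal form lies in I, I + (p) = I + (r) where r = -b - 1; decide whether this ideal is the whole ring.
Run Buchberger on G together with r (pairs among the g_i already reduce to 0 since G is a Gröbner basis):
g_1 = a^2 - 2a + b + 2, LT = a^2.
g_2 = ab - a + 2b - 1, LT = ab.
g_3 = b^2 - a - b - 1, LT = b^2.
r = -b - 1, LT = b.

S(g_1,g_2): lcm = a^2b. S = a^2 + ab + b^2 + a + 2b.
  leading term a^2: subtract (1)·g_1 from a^2 + ab + b^2 + a + 2b → ab + b^2 - 2a + b - 2
  leading term ab: subtract (1)·g_2 from ab + b^2 - 2a + b - 2 → b^2 - a - b - 1
  leading term b^2: subtract (1)·g_3 from b^2 - a - b - 1 → 0
  remainder 0.

S(g_1,g_3): leading monomials are coprime, so the S-polynomial reduces to 0 (Buchberger's first criterion).
S(g_1,r): leading monomials are coprime, so the S-polynomial reduces to 0 (Buchberger's first criterion).
S(g_2,g_3): lcm = ab^2. S = a^2 + 2b^2 + a - b.
  leading term a^2: subtract (1)·g_1 from a^2 + 2b^2 + a - b → 2b^2 - 2a - 2b - 2
  leading term b^2: subtract (2)·g_3 from 2b^2 - 2a - 2b - 2 → 0
  remainder 0.

S(g_2,r): lcm = ab. S = -2a + 2b - 1.
  leading term a: no divisor's leading term divides it; move -2a to the remainder.
  leading term b: subtract (-2)·r from 2b - 1 → 2
  leading term 1: no divisor's leading term divides it; move 2 to the remainder.
  remainder -2a + 2 ≠ 0; add m_5 = -2a + 2 to the basis.

S(g_3,r): lcm = b^2. S = -a - 2b - 1.
  leading term a: subtract (-2)·m_5 from -a - 2b - 1 → -2b - 2
  leading term b: subtract (2)·r from -2b - 2 → 0
  remainder 0.

S(g_1,m_5): lcm = a^2. S = -a + b + 2.
  leading term a: subtract (-2)·m_5 from -a + b + 2 → b + 1
  leading term b: subtract (-1)·r from b + 1 → 0
  remainder 0.

S(g_2,m_5): lcm = ab. S = -a - 2b - 1.
  leading term a: subtract (-2)·m_5 from -a - 2b - 1 → -2b - 2
  leading term b: subtract (2)·r from -2b - 2 → 0
  remainder 0.

S(g_3,m_5): leading monomials are coprime, so the S-polynomial reduces to 0 (Buchberger's first criterion).
S(r,m_5): leading monomials are coprime, so the S-polynomial reduces to 0 (Buchberger's first criterion).
Every S-polynomial of the final basis reduces to 0, so we have a Gröbner basis.
Inter-reduce: drop elements whose leading term is divisible by another's, tail-reduce, and make monic.
Reduced Gröbner basis: {a - 1, b + 1}.
The reduced Gröbner basis of I + (p) is {a - 1, b + 1} ≠ {1}, a proper ideal, so the enlarged system stays consistent: p is independent of I, with normal form -b - 1.

2a^2b + ab + 2b^2 - 2b - 1 is independent of I; its normal form modulo I is -b - 1.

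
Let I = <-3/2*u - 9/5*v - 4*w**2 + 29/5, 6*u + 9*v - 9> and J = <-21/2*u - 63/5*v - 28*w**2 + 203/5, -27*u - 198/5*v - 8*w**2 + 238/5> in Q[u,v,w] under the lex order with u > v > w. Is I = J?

Equality of ideals is decidable: compute both reduced Gröbner bases (unique for the ordering) and check whether they agree.
Buchberger on the first generating set:
f_1 = -3/2*u - 9/5*v - 4*w**2 + 29/5, LT = u.
f_2 = 6*u + 9*v - 9, LT = u.

S(f_1,f_2): lcm = u. S = -3/10*v + 8/3*w**2 - 71/30.
  leading term v: no divisor's leading term divides it; move -3/10*v to the remainder.
  leading term w**2: no divisor's leading term divides it; move 8/3*w**2 to the remainder.
  leading term 1: no divisor's leading term divides it; move -71/30 to the remainder.
  remainder -3/10*v + 8/3*w**2 - 71/30 ≠ 0; add g_3 = -3/10*v + 8/3*w**2 - 71/30 to the basis.

The other S-polynomials (S(f_1,g_3), S(f_2,g_3)) all reduce to 0 modulo the current basis, so we have a Gröbner basis.
Inter-reduce: drop elements whose leading term is divisible by another's, tail-reduce, and make monic.
Reduced Gröbner basis: {u + 40/3*w**2 - 40/3, v - 80/9*w**2 + 71/9}.

Buchberger on the second generating set:
h_1 = -21/2*u - 63/5*v - 28*w**2 + 203/5, LT = u.
h_2 = -27*u - 198/5*v - 8*w**2 + 238/5, LT = u.

S(h_1,h_2): lcm = u. S = -4/15*v + 64/27*w**2 - 284/135.
  leading term v: no divisor's leading term divides it; move -4/15*v to the remainder.
  leading term w**2: no divisor's leading term divides it; move 64/27*w**2 to the remainder.
  leading term 1: no divisor's leading term divides it; move -284/135 to the remainder.
  remainder -4/15*v + 64/27*w**2 - 284/135 ≠ 0; add k_3 = -4/15*v + 64/27*w**2 - 284/135 to the basis.

The other S-polynomials (S(h_1,k_3), S(h_2,k_3)) all reduce to 0 modulo the current basis, so we have a Gröbner basis.
Inter-reduce: drop elements whose leading term is divisible by another's, tail-reduce, and make monic.
Reduced Gröbner basis: {u + 40/3*w**2 - 40/3, v - 80/9*w**2 + 71/9}.

Same reduced basis, so the two generating sets span the same ideal.

Yes, the ideals are equal.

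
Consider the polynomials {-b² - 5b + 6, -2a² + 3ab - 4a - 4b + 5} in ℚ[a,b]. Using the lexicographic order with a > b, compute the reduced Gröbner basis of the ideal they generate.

This is the nonlinear analogue of row-reducing a linear system.

f_1 = -b² - 5b + 6, LT = b².
f_2 = -2a² + 3ab - 4a - 4b + 5, LT = a².

The S-polynomials (S(f_1,f_2)) all reduce to 0 modulo the current basis, so we have a Gröbner basis.

G = {a² - 3/2ab + 2a + 2b - 5/2, b² + 5b - 6}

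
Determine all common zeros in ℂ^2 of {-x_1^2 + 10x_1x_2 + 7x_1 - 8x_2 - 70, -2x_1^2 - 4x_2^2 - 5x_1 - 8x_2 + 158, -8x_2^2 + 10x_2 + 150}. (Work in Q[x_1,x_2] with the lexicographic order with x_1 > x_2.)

{(2, 5)}

Compute a lex Gröbner basis by Buchberger's algorithm.
f_1 = -x_1^2 + 10x_1x_2 + 7x_1 - 8x_2 - 70, LT = x_1^2.
f_2 = -2x_1^2 - 5x_1 - 4x_2^2 - 8x_2 + 158, LT = x_1^2.
f_3 = -8x_2^2 + 10x_2 + 150, LT = x_2^2.

S(f_1,f_2): lcm = x_1^2. S = -10x_1x_2 - 19/2x_1 - 2x_2^2 + 4x_2 + 149.
  leading term x_1x_2: no divisor's leading term divides it; move -10x_1x_2 to the remainder.
  leading term x_1: no divisor's leading term divides it; move -19/2x_1 to the remainder.
  leading term x_2^2: subtract (1/4)·f_3 from -2x_2^2 + 4x_2 + 149 → 3/2x_2 + 223/2
  leading term x_2: no divisor's leading term divides it; move 3/2x_2 to the remainder.
  leading term 1: no divisor's leading term divides it; move 223/2 to the remainder.
  remainder -10x_1x_2 - 19/2x_1 + 3/2x_2 + 223/2 ≠ 0; add h_4 = -10x_1x_2 - 19/2x_1 + 3/2x_2 + 223/2 to the basis.

S(f_1,h_4): lcm = x_1^2x_2. S = -19/20x_1^2 - 10x_1x_2^2 - 137/20x_1x_2 + 223/20x_1 + 8x_2^2 + 70x_2.
  leading term x_1^2: subtract (19/20)·f_1 from -19/20x_1^2 - 10x_1x_2^2 - 137/20x_1x_2 + 223/20x_1 + 8x_2^2 + 70x_2 → -10x_1x_2^2 - 327/20x_1x_2 + 9/2x_1 + 8x_2^2 + 388/5x_2 + 133/2
  leading term x_1x_2^2: subtract (5/4x_1)·f_3 from -10x_1x_2^2 - 327/20x_1x_2 + 9/2x_1 + 8x_2^2 + 388/5x_2 + 133/2 → -577/20x_1x_2 - 183x_1 + 8x_2^2 + 388/5x_2 + 133/2
  leading term x_1x_2: subtract (577/200)·h_4 from -577/20x_1x_2 - 183x_1 + 8x_2^2 + 388/5x_2 + 133/2 → -62237/400x_1 + 8x_2^2 + 29309/400x_2 - 102071/400
  leading term x_1: no divisor's leading term divides it; move -62237/400x_1 to the remainder.
  leading term x_2^2: subtract (-1)·f_3 from 8x_2^2 + 29309/400x_2 - 102071/400 → 33309/400x_2 - 42071/400
  leading term x_2: no divisor's leading term divides it; move 33309/400x_2 to the remainder.
  leading term 1: no divisor's leading term divides it; move -42071/400 to the remainder.
  remainder -62237/400x_1 + 33309/400x_2 - 42071/400 ≠ 0; add h_5 = -62237/400x_1 + 33309/400x_2 - 42071/400 to the basis.

S(f_2,h_4): lcm = x_1^2x_2. S = -19/20x_1^2 + 53/20x_1x_2 + 223/20x_1 + 2x_2^3 + 4x_2^2 - 79x_2.
  leading term x_1^2: subtract (19/20)·f_1 from -19/20x_1^2 + 53/20x_1x_2 + 223/20x_1 + 2x_2^3 + 4x_2^2 - 79x_2 → -137/20x_1x_2 + 9/2x_1 + 2x_2^3 + 4x_2^2 - 357/5x_2 + 133/2
  leading term x_1x_2: subtract (137/200)·h_4 from -137/20x_1x_2 + 9/2x_1 + 2x_2^3 + 4x_2^2 - 357/5x_2 + 133/2 → 4403/400x_1 + 2x_2^3 + 4x_2^2 - 28971/400x_2 - 3951/400
  leading term x_1: subtract (-37/523)·h_5 from 4403/400x_1 + 2x_2^3 + 4x_2^2 - 28971/400x_2 - 3951/400 → 2x_2^3 + 4x_2^2 - 69597/1046x_2 - 18115/1046
  leading term x_2^3: subtract (-1/4x_2)·f_3 from 2x_2^3 + 4x_2^2 - 69597/1046x_2 - 18115/1046 → 13/2x_2^2 - 15186/523x_2 - 18115/1046
  leading term x_2^2: subtract (-13/16)·f_3 from 13/2x_2^2 - 15186/523x_2 - 18115/1046 → -87493/4184x_2 + 437465/4184
  leading term x_2: no divisor's leading term divides it; move -87493/4184x_2 to the remainder.
  leading term 1: no divisor's leading term divides it; move 437465/4184 to the remainder.
  remainder -87493/4184x_2 + 437465/4184 ≠ 0; add h_6 = -87493/4184x_2 + 437465/4184 to the basis.

The other S-polynomials (S(f_1,f_3), S(f_2,f_3), S(f_3,h_4), S(f_1,h_5), S(f_2,h_5), S(f_3,h_5), S(h_4,h_5), S(f_1,h_6), S(f_2,h_6), S(f_3,h_6), S(h_4,h_6), S(h_5,h_6)) all reduce to 0 modulo the current basis, so we have a Gröbner basis.
Inter-reduce: drop elements whose leading term is divisible by another's, tail-reduce, and make monic.
Reduced Gröbner basis: {x_1 - 2, x_2 - 5}.

From the last basis element, x_2 - 5 = 0, so x_2 takes values in {5}. Each choice, substituted upward through the basis, yields the corresponding point(s) of the solution set.
  x_2 = 5: the earlier basis element becomes x_1 - 2 = 0, giving x_1 = 2 — point (2, 5).
Substituting each solution back into the original system confirms all equations vanish.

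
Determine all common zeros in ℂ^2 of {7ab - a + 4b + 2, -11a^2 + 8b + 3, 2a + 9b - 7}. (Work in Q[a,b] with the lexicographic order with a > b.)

{(-1, 1)}

Compute a lex Gröbner basis by Buchberger's algorithm.
f_1 = 7ab - a + 4b + 2, LT = ab.
f_2 = -11a^2 + 8b + 3, LT = a^2.
f_3 = 2a + 9b - 7, LT = a.

S(f_1,f_2): lcm = a^2b. S = -1/7a^2 + 4/7ab + 2/7a + 8/11b^2 + 3/11b.
  reduce S modulo (f_1, f_2, f_3):
  remainder 8/11b^2 - 976/539b + 584/539 ≠ 0; add h_4 = 8/11b^2 - 976/539b + 584/539 to the basis.

S(f_1,f_3): lcm = ab. S = -1/7a - 9/2b^2 + 57/14b + 2/7.
  reduce S modulo (f_1, f_2, f_3, h_4):
  remainder -318/49b + 318/49 ≠ 0; add h_5 = -318/49b + 318/49 to the basis.

The other S-polynomials (S(f_2,f_3), S(f_1,h_4), S(f_2,h_4), S(f_3,h_4), S(f_1,h_5), S(f_2,h_5), S(f_3,h_5), S(h_4,h_5)) all reduce to 0 modulo the current basis, so we have a Gröbner basis.
Inter-reduce: drop elements whose leading term is divisible by another's, tail-reduce, and make monic.
Reduced Gröbner basis: {a + 1, b - 1}.

From the last basis element, b - 1 = 0, so b takes values in {1}. Each choice, substituted upward through the basis, yields the corresponding point(s) of the solution set.
  b = 1: the earlier basis element becomes a + 1 = 0, giving a = -1 — point (-1, 1).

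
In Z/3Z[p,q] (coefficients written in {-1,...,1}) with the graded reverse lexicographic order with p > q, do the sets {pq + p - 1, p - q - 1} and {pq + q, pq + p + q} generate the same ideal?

Since reduced Gröbner bases are canonical representatives of ideals under a given ordering, it suffices to compute and compare them.
Buchberger on the first generating set:
f_1 = pq + p - 1, LT = pq.
f_2 = p - q - 1, LT = p.

S(f_1,f_2): lcm = pq. S = q^{2} + p + q - 1.
  leading term q^{2}: no divisor's leading term divides it; move q^{2} to the remainder.
  leading term p: subtract (1)·f_2 from p + q - 1 → -q
  leading term q: no divisor's leading term divides it; move -q to the remainder.
  remainder q^{2} - q ≠ 0; add g_3 = q^{2} - q to the basis.

The other S-polynomials (S(f_1,g_3), S(f_2,g_3)) all reduce to 0 modulo the current basis, so we have a Gröbner basis.
Inter-reduce: drop elements whose leading term is divisible by another's, tail-reduce, and make monic.
Reduced Gröbner basis: {q^{2} - q, p - q - 1}.

Buchberger on the second generating set:
h_1 = pq + q, LT = pq.
h_2 = pq + p + q, LT = pq.

S(h_1,h_2): lcm = pq. S = -p.
  leading term p: no divisor's leading term divides it; move -p to the remainder.
  remainder -p ≠ 0; add k_3 = -p to the basis.

S(h_1,k_3): lcm = pq. S = q.
  leading term q: no divisor's leading term divides it; move q to the remainder.
  remainder q ≠ 0; add k_4 = q to the basis.

The other S-polynomials (S(h_2,k_3), S(h_1,k_4), S(h_2,k_4), S(k_3,k_4)) all reduce to 0 modulo the current basis, so we have a Gröbner basis.
Inter-reduce: drop elements whose leading term is divisible by another's, tail-reduce, and make monic.
Reduced Gröbner basis: {p, q}.

These differ, so the ideals are not equal.

No, the ideals differ.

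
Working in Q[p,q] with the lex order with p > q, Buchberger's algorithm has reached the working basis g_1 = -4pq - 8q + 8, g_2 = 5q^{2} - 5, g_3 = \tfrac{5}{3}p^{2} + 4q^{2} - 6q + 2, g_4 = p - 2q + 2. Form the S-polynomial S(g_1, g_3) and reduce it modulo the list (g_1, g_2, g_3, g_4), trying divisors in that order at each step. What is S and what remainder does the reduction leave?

S(g_1, g_3) = 2pq - 2p - \tfrac{12}{5}q^{3} + \tfrac{18}{5}q^{2} - \tfrac{6}{5}q; remainder on division = -\tfrac{58}{5}q + \tfrac{58}{5}.

lcm(LM(g_1), LM(g_3)) = p^{2}q.
S = (lcm/LT(g_1))·g_1 − (lcm/LT(g_3))·g_3 = 2pq - 2p - \tfrac{12}{5}q^{3} + \tfrac{18}{5}q^{2} - \tfrac{6}{5}q.
Reduce S modulo (g_1, g_2, g_3, g_4) in that order:
  leading term pq: subtract (-\tfrac{1}{2})·g_1 from 2pq - 2p - \tfrac{12}{5}q^{3} + \tfrac{18}{5}q^{2} - \tfrac{6}{5}q → -2p - \tfrac{12}{5}q^{3} + \tfrac{18}{5}q^{2} - \tfrac{26}{5}q + 4
  leading term p: subtract (-2)·g_4 from -2p - \tfrac{12}{5}q^{3} + \tfrac{18}{5}q^{2} - \tfrac{26}{5}q + 4 → -\tfrac{12}{5}q^{3} + \tfrac{18}{5}q^{2} - \tfrac{46}{5}q + 8
  leading term q^{3}: subtract (-\tfrac{12}{25}q)·g_2 from -\tfrac{12}{5}q^{3} + \tfrac{18}{5}q^{2} - \tfrac{46}{5}q + 8 → \tfrac{18}{5}q^{2} - \tfrac{58}{5}q + 8
  leading term q^{2}: subtract (\tfrac{18}{25})·g_2 from \tfrac{18}{5}q^{2} - \tfrac{58}{5}q + 8 → -\tfrac{58}{5}q + \tfrac{58}{5}
  leading term q: no divisor's leading term divides it; move -\tfrac{58}{5}q to the remainder.
  leading term 1: no divisor's leading term divides it; move \tfrac{58}{5} to the remainder.
The remainder -\tfrac{58}{5}q + \tfrac{58}{5} is nonzero, so it would be added as the next basis element.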